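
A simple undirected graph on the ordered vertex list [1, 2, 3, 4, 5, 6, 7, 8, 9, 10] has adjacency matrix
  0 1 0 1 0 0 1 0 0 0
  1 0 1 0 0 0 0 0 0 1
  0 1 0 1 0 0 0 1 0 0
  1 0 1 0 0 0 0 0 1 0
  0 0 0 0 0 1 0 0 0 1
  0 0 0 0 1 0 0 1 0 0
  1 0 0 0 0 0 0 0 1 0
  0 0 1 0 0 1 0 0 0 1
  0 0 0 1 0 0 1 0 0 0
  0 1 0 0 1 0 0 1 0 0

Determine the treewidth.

A width-2 tree decomposition is:
Bags: B1 = {5, 6, 8}  B2 = {5, 8, 10}  B3 = {3, 8, 10}  B4 = {2, 3, 10}  B5 = {2, 3, 4}  B6 = {1, 2, 4}  B7 = {1, 4, 9}  B8 = {1, 7, 9}
Tree: B1–B2, B2–B3, B3–B4, B4–B5, B5–B6, B6–B7, B7–B8
Each bag holds 3 vertices, so the decomposition has width 2, which upper-bounds the treewidth. For the lower bound, G contains the cycle 6–5–10–8–6, so G is not a forest; only forests have treewidth ≤ 1, hence tw(G) ≥ 2. Hence tw(G) = 2 exactly.

2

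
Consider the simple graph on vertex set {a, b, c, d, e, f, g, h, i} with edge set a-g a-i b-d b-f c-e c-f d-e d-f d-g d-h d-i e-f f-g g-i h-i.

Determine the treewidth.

A width-2 tree decomposition is:
Bags: B1 = {b, d, f}  B2 = {d, f, g}  B3 = {d, g, i}  B4 = {d, e, f}  B5 = {a, g, i}  B6 = {c, e, f}  B7 = {d, h, i}
Tree: B1–B2, B2–B3, B1–B4, B3–B5, B4–B6, B3–B7
The largest bag has 3 vertices, giving width 2; this decomposition certifies tw(G) ≤ 2. For the lower bound, the 3 vertices {d, h, i} are pairwise adjacent, and any tree decomposition puts a clique entirely inside one bag — forcing width ≥ 2. Therefore the treewidth is 2.

2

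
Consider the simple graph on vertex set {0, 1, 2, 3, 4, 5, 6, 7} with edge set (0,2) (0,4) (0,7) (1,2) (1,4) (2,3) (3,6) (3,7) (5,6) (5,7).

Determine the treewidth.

A width-2 tree decomposition is:
Bags: B1 = {1, 2, 4}  B2 = {0, 2, 4}  B3 = {0, 2, 3}  B4 = {0, 3, 7}  B5 = {3, 6, 7}  B6 = {5, 6, 7}
Tree: B1–B2, B2–B3, B3–B4, B4–B5, B5–B6
Every bag has size at most 3, so the width is 3 − 1 = 2 and tw(G) ≤ 2. The edges 1–4–0–2–1 form a cycle, so G is not a tree and its treewidth is at least 2. Hence tw(G) = 2 exactly.

2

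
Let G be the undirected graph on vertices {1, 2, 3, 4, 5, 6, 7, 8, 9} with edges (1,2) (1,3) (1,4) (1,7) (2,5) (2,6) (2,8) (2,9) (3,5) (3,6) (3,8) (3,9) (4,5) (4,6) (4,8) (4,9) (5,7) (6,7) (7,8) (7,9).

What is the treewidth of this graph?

A width-4 tree decomposition is:
Bags: B1 = {1, 2, 3, 4, 7}  B2 = {2, 3, 4, 5, 7}  B3 = {2, 3, 4, 7, 8}  B4 = {2, 3, 4, 6, 7}  B5 = {2, 3, 4, 7, 9}
Tree: B1–B2, B2–B3, B3–B4, B4–B5
Every bag has size at most 5, so the width is 5 − 1 = 4 and tw(G) ≤ 4. For the lower bound: the 5 vertex sets {1,4}, {2,5}, {3,8}, {7}, {6} are disjoint, each induces a connected subgraph, and every pair is joined by at least one edge of G. Contracting each set to a single vertex therefore yields K_{5} as a minor, and since treewidth is minor-monotone, tw(G) ≥ tw(K_{5}) = 4. Combining the bounds, tw(G) = 4.

4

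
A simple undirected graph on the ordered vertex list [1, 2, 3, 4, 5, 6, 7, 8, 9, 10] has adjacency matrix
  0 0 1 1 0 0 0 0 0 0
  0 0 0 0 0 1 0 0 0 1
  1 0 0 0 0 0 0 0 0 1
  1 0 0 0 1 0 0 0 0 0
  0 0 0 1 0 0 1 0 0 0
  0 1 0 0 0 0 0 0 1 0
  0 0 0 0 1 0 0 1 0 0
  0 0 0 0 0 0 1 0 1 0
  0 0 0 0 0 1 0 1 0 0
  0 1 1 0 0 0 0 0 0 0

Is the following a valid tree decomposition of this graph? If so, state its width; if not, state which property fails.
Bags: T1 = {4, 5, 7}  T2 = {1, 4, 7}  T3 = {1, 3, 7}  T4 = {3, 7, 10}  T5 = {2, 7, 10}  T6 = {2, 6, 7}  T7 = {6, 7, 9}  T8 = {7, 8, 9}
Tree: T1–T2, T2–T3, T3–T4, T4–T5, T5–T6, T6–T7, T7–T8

Every vertex of G appears in some bag (union = {1, 2, 3, 4, 5, 6, 7, 8, 9, 10}); every edge is covered by a bag; and for each vertex v the set of bags containing v is connected in the bag tree. The decomposition is therefore valid. The largest bag has 3 vertices, so the width is 2.

Yes; width 2.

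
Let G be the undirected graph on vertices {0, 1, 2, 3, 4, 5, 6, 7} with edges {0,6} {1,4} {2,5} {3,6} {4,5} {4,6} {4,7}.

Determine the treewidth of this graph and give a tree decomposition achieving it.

Every bag has size at most 2, so the width is 2 − 1 = 1 and tw(G) ≤ 1. Since G has at least one edge (e.g. 5–4), it is not an edgeless graph, so tw(G) ≥ 1. Hence tw(G) = 1 exactly.

Treewidth 1.
One optimal decomposition is:
Bags: B1 = {4, 5}  B2 = {4, 6}  B3 = {4, 7}  B4 = {1, 4}  B5 = {3, 6}  B6 = {2, 5}  B7 = {0, 6}
Tree: B1–B2, B2–B3, B1–B4, B2–B5, B1–B6, B2–B7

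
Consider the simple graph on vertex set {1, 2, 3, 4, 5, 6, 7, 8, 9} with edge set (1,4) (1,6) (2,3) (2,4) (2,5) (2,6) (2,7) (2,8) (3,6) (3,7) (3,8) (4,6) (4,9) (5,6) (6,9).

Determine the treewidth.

A width-2 tree decomposition is:
Bags: B1 = {2, 3, 6}  B2 = {2, 4, 6}  B3 = {4, 6, 9}  B4 = {2, 3, 8}  B5 = {2, 5, 6}  B6 = {2, 3, 7}  B7 = {1, 4, 6}
Tree: B1–B2, B2–B3, B1–B4, B2–B5, B1–B6, B3–B7
Every bag has size at most 3, so the width is 3 − 1 = 2 and tw(G) ≤ 2. For the lower bound, the 3 vertices {1, 4, 6} are pairwise adjacent, and any tree decomposition puts a clique entirely inside one bag — forcing width ≥ 2. Hence tw(G) = 2 exactly.

2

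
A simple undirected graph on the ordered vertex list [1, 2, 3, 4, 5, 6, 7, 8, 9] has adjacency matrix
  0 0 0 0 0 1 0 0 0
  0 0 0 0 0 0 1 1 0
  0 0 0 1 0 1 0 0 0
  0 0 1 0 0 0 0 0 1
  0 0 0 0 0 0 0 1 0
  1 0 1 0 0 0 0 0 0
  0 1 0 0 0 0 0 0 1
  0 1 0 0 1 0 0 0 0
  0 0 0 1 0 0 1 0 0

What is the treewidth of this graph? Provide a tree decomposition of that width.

Every bag has size at most 2, so the width is 2 − 1 = 1 and tw(G) ≤ 1. Any graph with an edge has treewidth ≥ 1, and G has the edge 5–8. The upper and lower bounds meet at 1, so that is the treewidth.

Treewidth 1.
One such decomposition:
Bags: B1 = {5, 8}  B2 = {2, 8}  B3 = {2, 7}  B4 = {7, 9}  B5 = {4, 9}  B6 = {3, 4}  B7 = {3, 6}  B8 = {1, 6}
Tree: B1–B2, B2–B3, B3–B4, B4–B5, B5–B6, B6–B7, B7–B8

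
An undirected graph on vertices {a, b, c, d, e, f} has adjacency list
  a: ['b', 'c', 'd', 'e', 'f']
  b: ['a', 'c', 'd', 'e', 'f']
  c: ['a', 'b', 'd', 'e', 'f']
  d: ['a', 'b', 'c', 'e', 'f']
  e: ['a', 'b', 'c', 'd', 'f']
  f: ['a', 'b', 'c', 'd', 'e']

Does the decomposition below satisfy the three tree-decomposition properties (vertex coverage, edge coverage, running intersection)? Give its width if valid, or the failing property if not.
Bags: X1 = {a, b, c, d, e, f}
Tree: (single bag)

Vertex coverage: the bags together contain {a, b, c, d, e, f}, the full vertex set. Edge coverage: each edge of G has both endpoints in at least one bag. Running intersection: for every vertex, the bags containing it form a connected subtree. All three properties hold, so this is a valid tree decomposition of width max|bag| − 1 = 5, and hence tw(G) ≤ 5.

Yes; width 5.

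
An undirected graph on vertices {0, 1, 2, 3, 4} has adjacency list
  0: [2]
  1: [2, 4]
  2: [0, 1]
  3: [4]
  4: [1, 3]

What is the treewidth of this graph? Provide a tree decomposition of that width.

Treewidth 1.
One optimal decomposition is:
Bags: B1 = {0, 2}  B2 = {1, 2}  B3 = {1, 4}  B4 = {3, 4}
Tree: B1–B2, B2–B3, B3–B4

Each bag holds 2 vertices, so the decomposition has width 1, which upper-bounds the treewidth. G has an edge, so its treewidth is at least 1. Therefore the treewidth is 1.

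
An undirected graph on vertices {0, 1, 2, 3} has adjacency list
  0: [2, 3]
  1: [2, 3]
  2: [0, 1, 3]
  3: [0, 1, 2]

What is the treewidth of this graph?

2

A width-2 tree decomposition is:
Bags: B1 = {1, 2, 3}  B2 = {0, 2, 3}
Tree: B1–B2
Every bag has size at most 3, so the width is 3 − 1 = 2 and tw(G) ≤ 2. For the lower bound, the 3 vertices {0, 2, 3} are pairwise adjacent, and any tree decomposition puts a clique entirely inside one bag — forcing width ≥ 2. Therefore the treewidth is 2.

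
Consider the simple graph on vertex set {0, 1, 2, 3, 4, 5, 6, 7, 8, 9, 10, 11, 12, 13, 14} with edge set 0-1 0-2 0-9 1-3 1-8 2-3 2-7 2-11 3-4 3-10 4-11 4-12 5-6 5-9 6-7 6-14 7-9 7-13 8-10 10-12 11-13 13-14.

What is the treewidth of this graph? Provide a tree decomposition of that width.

Treewidth 3.
One optimal decomposition is:
Bags: B1 = {5, 6, 9, 14}  B2 = {6, 7, 9, 14}  B3 = {7, 9, 13, 14}  B4 = {0, 7, 9, 13}  B5 = {0, 2, 7, 13}  B6 = {0, 2, 11, 13}  B7 = {0, 1, 2, 11}  B8 = {1, 2, 3, 11}  B9 = {1, 3, 4, 11}  B10 = {1, 3, 4, 8}  B11 = {3, 4, 8, 10}  B12 = {4, 8, 10, 12}
Tree: B1–B2, B2–B3, B3–B4, B4–B5, B5–B6, B6–B7, B7–B8, B8–B9, B9–B10, B10–B11, B11–B12

Every bag has size at most 4, so the width is 4 − 1 = 3 and tw(G) ≤ 3. For the lower bound: the 4 vertex sets {5,6,14}, {9}, {7}, {0,2,11,13} are disjoint, each induces a connected subgraph, and every pair is joined by at least one edge of G. Contracting each set to a single vertex therefore yields K_{4} as a minor, and since treewidth is minor-monotone, tw(G) ≥ tw(K_{4}) = 3. Therefore the treewidth is 3.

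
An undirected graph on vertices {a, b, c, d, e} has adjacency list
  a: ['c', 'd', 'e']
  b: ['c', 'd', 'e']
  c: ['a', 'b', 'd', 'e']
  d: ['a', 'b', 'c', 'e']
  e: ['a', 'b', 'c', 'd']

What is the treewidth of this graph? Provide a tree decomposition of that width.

Treewidth 3.
One optimal decomposition is:
Bags: B1 = {a, c, d, e}  B2 = {b, c, d, e}
Tree: B1–B2

Every bag has size at most 4, so the width is 4 − 1 = 3 and tw(G) ≤ 3. On the other hand G contains the 4-clique {a, c, d, e}. A clique must lie in a single bag of any decomposition, so no decomposition can have width below 3. Combining the bounds, tw(G) = 3.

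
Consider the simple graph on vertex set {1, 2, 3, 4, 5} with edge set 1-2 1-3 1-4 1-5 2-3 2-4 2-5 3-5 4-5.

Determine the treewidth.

A width-3 tree decomposition is:
Bags: B1 = {1, 2, 4, 5}  B2 = {1, 2, 3, 5}
Tree: B1–B2
The largest bag has 4 vertices, giving width 3; this decomposition certifies tw(G) ≤ 3. Conversely, {1, 2, 3, 5} is a clique of size 4, and the vertices of any clique must share a bag in every tree decomposition; so some bag has ≥ 4 vertices and tw(G) ≥ 3. Therefore the treewidth is 3.

3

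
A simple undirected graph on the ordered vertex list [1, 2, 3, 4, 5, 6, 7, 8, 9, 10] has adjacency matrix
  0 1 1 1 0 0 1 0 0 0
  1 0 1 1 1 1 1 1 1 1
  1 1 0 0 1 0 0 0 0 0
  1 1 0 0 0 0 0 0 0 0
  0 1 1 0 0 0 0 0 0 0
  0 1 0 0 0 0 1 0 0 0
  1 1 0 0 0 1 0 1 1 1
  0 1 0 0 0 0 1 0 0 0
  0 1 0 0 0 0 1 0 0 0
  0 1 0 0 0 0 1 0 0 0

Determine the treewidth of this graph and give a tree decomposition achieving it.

Every bag has size at most 3, so the width is 3 − 1 = 2 and tw(G) ≤ 2. On the other hand G contains the 3-clique {1, 2, 3}. A clique must lie in a single bag of any decomposition, so no decomposition can have width below 2. Hence tw(G) = 2 exactly.

Treewidth 2.
One optimal decomposition is:
Bags: B1 = {2, 7, 8}  B2 = {1, 2, 7}  B3 = {1, 2, 3}  B4 = {2, 7, 10}  B5 = {2, 3, 5}  B6 = {2, 6, 7}  B7 = {2, 7, 9}  B8 = {1, 2, 4}
Tree: B1–B2, B2–B3, B2–B4, B3–B5, B4–B6, B2–B7, B3–B8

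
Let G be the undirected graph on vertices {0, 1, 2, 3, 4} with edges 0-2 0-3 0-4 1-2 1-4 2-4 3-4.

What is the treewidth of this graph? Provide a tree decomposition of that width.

Treewidth 2.
One such decomposition:
Bags: B1 = {0, 2, 4}  B2 = {0, 3, 4}  B3 = {1, 2, 4}
Tree: B1–B2, B1–B3

Every bag has size at most 3, so the width is 3 − 1 = 2 and tw(G) ≤ 2. For the lower bound, the 3 vertices {0, 2, 4} are pairwise adjacent, and any tree decomposition puts a clique entirely inside one bag — forcing width ≥ 2. The upper and lower bounds meet at 2, so that is the treewidth.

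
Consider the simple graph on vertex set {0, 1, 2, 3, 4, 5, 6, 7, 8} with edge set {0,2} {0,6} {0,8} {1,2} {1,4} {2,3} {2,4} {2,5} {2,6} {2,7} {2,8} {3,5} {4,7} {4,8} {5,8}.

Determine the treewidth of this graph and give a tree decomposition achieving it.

Each bag holds 3 vertices, so the decomposition has width 2, which upper-bounds the treewidth. For the lower bound, the 3 vertices {0, 2, 8} are pairwise adjacent, and any tree decomposition puts a clique entirely inside one bag — forcing width ≥ 2. Therefore the treewidth is 2.

Treewidth 2.
Bags: B1 = {2, 4, 7}  B2 = {2, 4, 8}  B3 = {2, 5, 8}  B4 = {1, 2, 4}  B5 = {0, 2, 8}  B6 = {2, 3, 5}  B7 = {0, 2, 6}
Tree: B1–B2, B2–B3, B1–B4, B3–B5, B3–B6, B5–B7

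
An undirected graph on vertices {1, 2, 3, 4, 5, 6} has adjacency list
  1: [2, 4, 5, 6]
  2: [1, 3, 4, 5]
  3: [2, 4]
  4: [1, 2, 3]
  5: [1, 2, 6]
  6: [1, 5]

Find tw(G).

2

A width-2 tree decomposition is:
Bags: B1 = {1, 2, 5}  B2 = {1, 2, 4}  B3 = {1, 5, 6}  B4 = {2, 3, 4}
Tree: B1–B2, B1–B3, B2–B4
Each bag holds 3 vertices, so the decomposition has width 2, which upper-bounds the treewidth. Conversely, {1, 2, 4} is a clique of size 3, and the vertices of any clique must share a bag in every tree decomposition; so some bag has ≥ 3 vertices and tw(G) ≥ 2. Combining the bounds, tw(G) = 2.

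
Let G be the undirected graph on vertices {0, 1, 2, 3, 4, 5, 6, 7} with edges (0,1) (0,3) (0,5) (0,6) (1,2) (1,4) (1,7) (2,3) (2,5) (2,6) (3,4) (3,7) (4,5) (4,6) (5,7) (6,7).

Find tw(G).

4

A width-4 tree decomposition is:
Bags: B1 = {0, 1, 2, 4, 7}  B2 = {0, 2, 4, 6, 7}  B3 = {0, 2, 3, 4, 7}  B4 = {0, 2, 4, 5, 7}
Tree: B1–B2, B2–B3, B3–B4
Each bag holds 5 vertices, so the decomposition has width 4, which upper-bounds the treewidth. For the lower bound: the 5 vertex sets {0,1}, {6,7}, {2,3}, {4}, {5} are disjoint, each induces a connected subgraph, and every pair is joined by at least one edge of G. Contracting each set to a single vertex therefore yields K_{5} as a minor, and since treewidth is minor-monotone, tw(G) ≥ tw(K_{5}) = 4. The upper and lower bounds meet at 4, so that is the treewidth.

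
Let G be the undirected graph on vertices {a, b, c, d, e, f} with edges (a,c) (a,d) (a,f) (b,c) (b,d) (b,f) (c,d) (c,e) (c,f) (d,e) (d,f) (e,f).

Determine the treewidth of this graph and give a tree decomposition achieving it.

Treewidth 3.
Bags: B1 = {a, c, d, f}  B2 = {c, d, e, f}  B3 = {b, c, d, f}
Tree: B1–B2, B2–B3

Every bag has size at most 4, so the width is 4 − 1 = 3 and tw(G) ≤ 3. On the other hand G contains the 4-clique {c, d, e, f}. A clique must lie in a single bag of any decomposition, so no decomposition can have width below 3. Combining the bounds, tw(G) = 3.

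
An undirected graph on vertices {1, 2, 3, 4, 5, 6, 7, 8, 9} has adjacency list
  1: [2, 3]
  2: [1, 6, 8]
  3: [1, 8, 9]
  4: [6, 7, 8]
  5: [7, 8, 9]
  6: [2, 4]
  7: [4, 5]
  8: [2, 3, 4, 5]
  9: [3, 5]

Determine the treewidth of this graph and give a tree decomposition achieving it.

Treewidth 3.
One optimal decomposition is:
Bags: B1 = {4, 5, 7, 9}  B2 = {4, 5, 8, 9}  B3 = {3, 4, 8, 9}  B4 = {3, 4, 6, 8}  B5 = {2, 3, 6, 8}  B6 = {1, 2, 3, 6}
Tree: B1–B2, B2–B3, B3–B4, B4–B5, B5–B6

Each bag holds 4 vertices, so the decomposition has width 3, which upper-bounds the treewidth. For the lower bound: the 4 vertex sets {5,7,9}, {4}, {8}, {1,2,3,6} are disjoint, each induces a connected subgraph, and every pair is joined by at least one edge of G. Contracting each set to a single vertex therefore yields K_{4} as a minor, and since treewidth is minor-monotone, tw(G) ≥ tw(K_{4}) = 3. Hence tw(G) = 3 exactly.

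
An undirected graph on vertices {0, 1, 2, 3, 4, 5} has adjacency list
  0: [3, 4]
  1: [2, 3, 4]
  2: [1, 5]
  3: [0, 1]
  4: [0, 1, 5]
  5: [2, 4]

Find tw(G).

A width-2 tree decomposition is:
Bags: B1 = {0, 1, 3}  B2 = {0, 1, 4}  B3 = {1, 2, 4}  B4 = {2, 4, 5}
Tree: B1–B2, B2–B3, B3–B4
Each bag holds 3 vertices, so the decomposition has width 2, which upper-bounds the treewidth. For the lower bound, G contains the cycle 3–0–4–1–3, so G is not a forest; only forests have treewidth ≤ 1, hence tw(G) ≥ 2. The upper and lower bounds meet at 2, so that is the treewidth.

2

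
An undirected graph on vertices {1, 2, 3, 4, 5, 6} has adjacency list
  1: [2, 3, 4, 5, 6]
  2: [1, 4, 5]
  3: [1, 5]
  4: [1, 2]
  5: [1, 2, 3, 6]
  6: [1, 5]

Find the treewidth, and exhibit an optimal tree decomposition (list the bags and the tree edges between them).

Treewidth 2.
One optimal decomposition is:
Bags: B1 = {1, 2, 5}  B2 = {1, 5, 6}  B3 = {1, 2, 4}  B4 = {1, 3, 5}
Tree: B1–B2, B1–B3, B2–B4

Each bag holds 3 vertices, so the decomposition has width 2, which upper-bounds the treewidth. Conversely, {1, 2, 4} is a clique of size 3, and the vertices of any clique must share a bag in every tree decomposition; so some bag has ≥ 3 vertices and tw(G) ≥ 2. The upper and lower bounds meet at 2, so that is the treewidth.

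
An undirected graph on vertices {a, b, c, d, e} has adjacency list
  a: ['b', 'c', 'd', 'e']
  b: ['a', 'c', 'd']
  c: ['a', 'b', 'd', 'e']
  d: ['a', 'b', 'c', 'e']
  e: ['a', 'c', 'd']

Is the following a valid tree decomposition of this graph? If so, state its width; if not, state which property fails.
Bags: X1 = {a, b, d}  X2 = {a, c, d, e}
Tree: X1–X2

A tree decomposition must satisfy three properties: every vertex lies in some bag; for every edge, both endpoints lie together in some bag; and for every vertex, the bags containing it form a connected subtree. Here edge (c,b) lies in no bag, so the decomposition is invalid.

No — edge (c,b) lies in no bag.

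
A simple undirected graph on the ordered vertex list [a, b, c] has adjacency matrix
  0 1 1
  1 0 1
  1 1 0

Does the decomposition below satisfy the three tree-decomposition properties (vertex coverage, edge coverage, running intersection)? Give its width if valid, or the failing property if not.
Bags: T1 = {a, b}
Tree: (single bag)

No — vertex c appears in no bag.

A tree decomposition must satisfy three properties: every vertex lies in some bag; for every edge, both endpoints lie together in some bag; and for every vertex, the bags containing it form a connected subtree. Here vertex c appears in no bag, so the decomposition is invalid.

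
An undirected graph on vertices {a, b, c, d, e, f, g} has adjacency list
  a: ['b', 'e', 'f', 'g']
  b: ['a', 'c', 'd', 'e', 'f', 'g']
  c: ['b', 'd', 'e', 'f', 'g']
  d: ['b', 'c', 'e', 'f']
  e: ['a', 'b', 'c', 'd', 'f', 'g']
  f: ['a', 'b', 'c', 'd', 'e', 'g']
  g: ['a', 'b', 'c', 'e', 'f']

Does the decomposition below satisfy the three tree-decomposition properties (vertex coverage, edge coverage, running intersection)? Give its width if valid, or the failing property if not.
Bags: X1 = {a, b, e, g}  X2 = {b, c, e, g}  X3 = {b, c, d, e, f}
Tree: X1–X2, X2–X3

A tree decomposition must satisfy three properties: every vertex lies in some bag; for every edge, both endpoints lie together in some bag; and for every vertex, the bags containing it form a connected subtree. Here edge (f,a) lies in no bag, so the decomposition is invalid.

No — edge (f,a) lies in no bag.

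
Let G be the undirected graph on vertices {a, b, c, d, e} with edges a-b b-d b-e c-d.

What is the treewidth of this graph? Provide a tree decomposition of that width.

Treewidth 1.
One optimal decomposition is:
Bags: B1 = {b, d}  B2 = {a, b}  B3 = {c, d}  B4 = {b, e}
Tree: B1–B2, B1–B3, B1–B4

Each bag holds 2 vertices, so the decomposition has width 1, which upper-bounds the treewidth. Any graph with an edge has treewidth ≥ 1, and G has the edge b–d. Combining the bounds, tw(G) = 1.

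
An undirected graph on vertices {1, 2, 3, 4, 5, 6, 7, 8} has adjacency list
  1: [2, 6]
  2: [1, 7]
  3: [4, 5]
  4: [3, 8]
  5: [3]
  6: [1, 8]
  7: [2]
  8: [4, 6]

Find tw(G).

A width-1 tree decomposition is:
Bags: B1 = {2, 7}  B2 = {1, 2}  B3 = {1, 6}  B4 = {6, 8}  B5 = {4, 8}  B6 = {3, 4}  B7 = {3, 5}
Tree: B1–B2, B2–B3, B3–B4, B4–B5, B5–B6, B6–B7
Each bag holds 2 vertices, so the decomposition has width 1, which upper-bounds the treewidth. Any graph with an edge has treewidth ≥ 1, and G has the edge 7–2. The upper and lower bounds meet at 1, so that is the treewidth.

1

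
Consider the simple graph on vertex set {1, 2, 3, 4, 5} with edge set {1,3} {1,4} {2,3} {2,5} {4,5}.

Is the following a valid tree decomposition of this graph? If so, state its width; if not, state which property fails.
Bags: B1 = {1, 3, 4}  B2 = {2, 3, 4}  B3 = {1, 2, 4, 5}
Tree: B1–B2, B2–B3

No — bags containing vertex 1 are not connected in the tree.

A tree decomposition must satisfy three properties: every vertex lies in some bag; for every edge, both endpoints lie together in some bag; and for every vertex, the bags containing it form a connected subtree. Here bags containing vertex 1 are not connected in the tree, so the decomposition is invalid.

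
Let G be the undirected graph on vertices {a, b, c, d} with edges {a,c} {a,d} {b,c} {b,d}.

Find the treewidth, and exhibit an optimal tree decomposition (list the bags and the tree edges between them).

Treewidth 2.
Bags: B1 = {b, c, d}  B2 = {a, c, d}
Tree: B1–B2

The largest bag has 3 vertices, giving width 2; this decomposition certifies tw(G) ≤ 2. Since c–b–d–a–c is a cycle in G, G is not acyclic. Forests are exactly the graphs of treewidth ≤ 1, so tw(G) ≥ 2. The upper and lower bounds meet at 2, so that is the treewidth.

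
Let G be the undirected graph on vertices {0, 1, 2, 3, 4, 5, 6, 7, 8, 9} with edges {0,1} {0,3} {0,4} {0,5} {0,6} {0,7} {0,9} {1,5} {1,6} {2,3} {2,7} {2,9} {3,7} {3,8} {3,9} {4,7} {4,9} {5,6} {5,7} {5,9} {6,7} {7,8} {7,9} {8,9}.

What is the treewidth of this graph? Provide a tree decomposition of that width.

Treewidth 3.
One optimal decomposition is:
Bags: B1 = {0, 5, 7, 9}  B2 = {0, 5, 6, 7}  B3 = {0, 4, 7, 9}  B4 = {0, 3, 7, 9}  B5 = {0, 1, 5, 6}  B6 = {2, 3, 7, 9}  B7 = {3, 7, 8, 9}
Tree: B1–B2, B1–B3, B3–B4, B2–B5, B4–B6, B6–B7

Each bag holds 4 vertices, so the decomposition has width 3, which upper-bounds the treewidth. For the lower bound, the 4 vertices {0, 1, 5, 6} are pairwise adjacent, and any tree decomposition puts a clique entirely inside one bag — forcing width ≥ 3. Combining the bounds, tw(G) = 3.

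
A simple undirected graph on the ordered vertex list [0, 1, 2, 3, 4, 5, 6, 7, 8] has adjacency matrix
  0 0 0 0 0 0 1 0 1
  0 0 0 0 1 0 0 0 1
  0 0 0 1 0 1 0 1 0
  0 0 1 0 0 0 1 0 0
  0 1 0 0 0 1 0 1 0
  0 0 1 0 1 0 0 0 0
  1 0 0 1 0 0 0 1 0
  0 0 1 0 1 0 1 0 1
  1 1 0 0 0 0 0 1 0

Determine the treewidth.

A width-3 tree decomposition is:
Bags: B1 = {2, 3, 4, 5}  B2 = {2, 3, 4, 7}  B3 = {3, 4, 6, 7}  B4 = {1, 4, 6, 7}  B5 = {1, 6, 7, 8}  B6 = {0, 1, 6, 8}
Tree: B1–B2, B2–B3, B3–B4, B4–B5, B5–B6
The largest bag has 4 vertices, giving width 3; this decomposition certifies tw(G) ≤ 3. For the lower bound: the 4 vertex sets {2,3,5}, {4}, {7}, {0,1,6,8} are disjoint, each induces a connected subgraph, and every pair is joined by at least one edge of G. Contracting each set to a single vertex therefore yields K_{4} as a minor, and since treewidth is minor-monotone, tw(G) ≥ tw(K_{4}) = 3. Combining the bounds, tw(G) = 3.

3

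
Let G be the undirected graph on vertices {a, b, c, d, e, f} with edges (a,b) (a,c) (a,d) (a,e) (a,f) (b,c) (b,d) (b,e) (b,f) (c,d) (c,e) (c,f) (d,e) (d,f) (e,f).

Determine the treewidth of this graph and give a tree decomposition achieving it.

Treewidth 5.
One such decomposition:
Bags: B1 = {a, b, c, d, e, f}
Tree: (single bag)

A single bag containing all 6 vertices is trivially a valid decomposition of width 5. Conversely, {a, b, c, d, e, f} is a clique of size 6, and the vertices of any clique must share a bag in every tree decomposition; so some bag has ≥ 6 vertices and tw(G) ≥ 5. Therefore the treewidth is 5.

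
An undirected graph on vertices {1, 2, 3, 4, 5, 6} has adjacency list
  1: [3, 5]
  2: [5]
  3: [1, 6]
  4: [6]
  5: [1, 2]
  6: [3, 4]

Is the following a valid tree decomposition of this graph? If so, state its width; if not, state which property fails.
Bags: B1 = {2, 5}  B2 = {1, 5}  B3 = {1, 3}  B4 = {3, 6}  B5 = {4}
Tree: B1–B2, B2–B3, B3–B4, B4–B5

No — edge (6,4) lies in no bag.

A tree decomposition must satisfy three properties: every vertex lies in some bag; for every edge, both endpoints lie together in some bag; and for every vertex, the bags containing it form a connected subtree. Here edge (6,4) lies in no bag, so the decomposition is invalid.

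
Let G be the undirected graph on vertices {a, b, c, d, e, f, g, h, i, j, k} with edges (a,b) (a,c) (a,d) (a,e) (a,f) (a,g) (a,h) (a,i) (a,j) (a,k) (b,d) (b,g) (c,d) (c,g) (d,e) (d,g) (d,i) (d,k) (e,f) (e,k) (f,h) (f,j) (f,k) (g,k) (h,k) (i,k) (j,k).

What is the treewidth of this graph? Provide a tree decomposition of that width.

Each bag holds 4 vertices, so the decomposition has width 3, which upper-bounds the treewidth. For the lower bound, the 4 vertices {a, c, d, g} are pairwise adjacent, and any tree decomposition puts a clique entirely inside one bag — forcing width ≥ 3. Hence tw(G) = 3 exactly.

Treewidth 3.
One such decomposition:
Bags: B1 = {a, d, e, k}  B2 = {a, e, f, k}  B3 = {a, d, g, k}  B4 = {a, f, h, k}  B5 = {a, c, d, g}  B6 = {a, d, i, k}  B7 = {a, b, d, g}  B8 = {a, f, j, k}
Tree: B1–B2, B1–B3, B2–B4, B3–B5, B1–B6, B3–B7, B2–B8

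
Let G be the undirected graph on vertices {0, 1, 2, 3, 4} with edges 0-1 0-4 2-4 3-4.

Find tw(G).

1

A width-1 tree decomposition is:
Bags: B1 = {0, 1}  B2 = {0, 4}  B3 = {3, 4}  B4 = {2, 4}
Tree: B1–B2, B2–B3, B3–B4
Every bag has size at most 2, so the width is 2 − 1 = 1 and tw(G) ≤ 1. Since G has at least one edge (e.g. 1–0), it is not an edgeless graph, so tw(G) ≥ 1. The upper and lower bounds meet at 1, so that is the treewidth.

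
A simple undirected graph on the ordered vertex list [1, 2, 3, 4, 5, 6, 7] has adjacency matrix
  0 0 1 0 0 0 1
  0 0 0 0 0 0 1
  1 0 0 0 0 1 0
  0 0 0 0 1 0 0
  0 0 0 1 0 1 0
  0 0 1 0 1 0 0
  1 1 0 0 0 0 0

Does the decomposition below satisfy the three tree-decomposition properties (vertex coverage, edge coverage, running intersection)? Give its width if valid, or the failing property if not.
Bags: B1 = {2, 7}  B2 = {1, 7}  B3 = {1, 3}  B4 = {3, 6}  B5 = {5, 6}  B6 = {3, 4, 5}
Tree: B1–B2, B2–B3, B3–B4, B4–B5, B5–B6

A tree decomposition must satisfy three properties: every vertex lies in some bag; for every edge, both endpoints lie together in some bag; and for every vertex, the bags containing it form a connected subtree. Here bags containing vertex 3 are not connected in the tree, so the decomposition is invalid.

No — bags containing vertex 3 are not connected in the tree.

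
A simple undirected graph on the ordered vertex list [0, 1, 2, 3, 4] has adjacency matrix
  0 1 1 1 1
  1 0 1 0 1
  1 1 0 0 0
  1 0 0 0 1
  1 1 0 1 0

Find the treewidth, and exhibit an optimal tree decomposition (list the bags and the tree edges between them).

Treewidth 2.
Bags: B1 = {0, 1, 4}  B2 = {0, 3, 4}  B3 = {0, 1, 2}
Tree: B1–B2, B1–B3

Each bag holds 3 vertices, so the decomposition has width 2, which upper-bounds the treewidth. For the lower bound, the 3 vertices {0, 1, 2} are pairwise adjacent, and any tree decomposition puts a clique entirely inside one bag — forcing width ≥ 2. Hence tw(G) = 2 exactly.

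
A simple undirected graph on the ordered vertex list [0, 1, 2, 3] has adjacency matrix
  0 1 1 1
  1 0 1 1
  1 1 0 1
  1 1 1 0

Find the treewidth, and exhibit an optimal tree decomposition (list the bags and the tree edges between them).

Treewidth 3.
Bags: B1 = {0, 1, 2, 3}
Tree: (single bag)

With just one bag of size 4, the width is 4 − 1 = 3, so tw(G) ≤ 3. Conversely, {0, 1, 2, 3} is a clique of size 4, and the vertices of any clique must share a bag in every tree decomposition; so some bag has ≥ 4 vertices and tw(G) ≥ 3. The upper and lower bounds meet at 3, so that is the treewidth.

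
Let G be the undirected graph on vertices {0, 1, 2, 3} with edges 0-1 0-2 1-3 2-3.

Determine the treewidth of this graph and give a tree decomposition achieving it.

The largest bag has 3 vertices, giving width 2; this decomposition certifies tw(G) ≤ 2. For the lower bound, G contains the cycle 1–0–2–3–1, so G is not a forest; only forests have treewidth ≤ 1, hence tw(G) ≥ 2. Combining the bounds, tw(G) = 2.

Treewidth 2.
One optimal decomposition is:
Bags: B1 = {0, 1, 2}  B2 = {1, 2, 3}
Tree: B1–B2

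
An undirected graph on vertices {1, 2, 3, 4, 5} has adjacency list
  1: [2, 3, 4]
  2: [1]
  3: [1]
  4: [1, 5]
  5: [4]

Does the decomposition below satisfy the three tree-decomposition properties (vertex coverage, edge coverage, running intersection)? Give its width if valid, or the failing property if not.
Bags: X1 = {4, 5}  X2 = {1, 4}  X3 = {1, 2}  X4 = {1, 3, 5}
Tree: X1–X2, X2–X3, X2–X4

A tree decomposition must satisfy three properties: every vertex lies in some bag; for every edge, both endpoints lie together in some bag; and for every vertex, the bags containing it form a connected subtree. Here bags containing vertex 5 are not connected in the tree, so the decomposition is invalid.

No — bags containing vertex 5 are not connected in the tree.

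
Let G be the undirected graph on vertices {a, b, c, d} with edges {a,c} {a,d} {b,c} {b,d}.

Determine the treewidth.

A width-2 tree decomposition is:
Bags: B1 = {b, c, d}  B2 = {a, c, d}
Tree: B1–B2
Every bag has size at most 3, so the width is 3 − 1 = 2 and tw(G) ≤ 2. For the lower bound, G contains the cycle d–b–c–a–d, so G is not a forest; only forests have treewidth ≤ 1, hence tw(G) ≥ 2. Combining the bounds, tw(G) = 2.

2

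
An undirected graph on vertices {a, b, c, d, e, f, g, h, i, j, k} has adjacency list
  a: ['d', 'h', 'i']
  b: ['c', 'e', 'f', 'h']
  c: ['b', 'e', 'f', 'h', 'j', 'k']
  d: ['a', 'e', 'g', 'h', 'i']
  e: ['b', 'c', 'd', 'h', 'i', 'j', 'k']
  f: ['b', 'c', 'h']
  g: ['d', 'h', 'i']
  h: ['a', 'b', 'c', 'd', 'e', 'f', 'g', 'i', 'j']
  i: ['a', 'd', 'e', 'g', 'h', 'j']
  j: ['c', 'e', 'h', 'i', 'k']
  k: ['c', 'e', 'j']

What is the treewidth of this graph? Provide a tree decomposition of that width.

Treewidth 3.
One optimal decomposition is:
Bags: B1 = {b, c, e, h}  B2 = {b, c, f, h}  B3 = {c, e, h, j}  B4 = {e, h, i, j}  B5 = {d, e, h, i}  B6 = {a, d, h, i}  B7 = {c, e, j, k}  B8 = {d, g, h, i}
Tree: B1–B2, B1–B3, B3–B4, B4–B5, B5–B6, B3–B7, B6–B8

Each bag holds 4 vertices, so the decomposition has width 3, which upper-bounds the treewidth. Conversely, {c, e, h, j} is a clique of size 4, and the vertices of any clique must share a bag in every tree decomposition; so some bag has ≥ 4 vertices and tw(G) ≥ 3. Therefore the treewidth is 3.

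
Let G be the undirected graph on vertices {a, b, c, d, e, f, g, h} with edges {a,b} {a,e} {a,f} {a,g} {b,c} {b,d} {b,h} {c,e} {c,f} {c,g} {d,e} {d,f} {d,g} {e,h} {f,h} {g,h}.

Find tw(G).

4

A width-4 tree decomposition is:
Bags: B1 = {a, c, d, g, h}  B2 = {a, c, d, e, h}  B3 = {a, c, d, f, h}  B4 = {a, b, c, d, h}
Tree: B1–B2, B2–B3, B3–B4
Each bag holds 5 vertices, so the decomposition has width 4, which upper-bounds the treewidth. For the lower bound: the 5 vertex sets {a,g}, {d,e}, {c,f}, {h}, {b} are disjoint, each induces a connected subgraph, and every pair is joined by at least one edge of G. Contracting each set to a single vertex therefore yields K_{5} as a minor, and since treewidth is minor-monotone, tw(G) ≥ tw(K_{5}) = 4. Therefore the treewidth is 4.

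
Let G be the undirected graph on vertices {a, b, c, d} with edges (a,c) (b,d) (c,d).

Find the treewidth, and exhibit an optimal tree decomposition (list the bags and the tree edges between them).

Every bag has size at most 2, so the width is 2 − 1 = 1 and tw(G) ≤ 1. G has an edge, so its treewidth is at least 1. Therefore the treewidth is 1.

Treewidth 1.
Bags: B1 = {a, c}  B2 = {c, d}  B3 = {b, d}
Tree: B1–B2, B2–B3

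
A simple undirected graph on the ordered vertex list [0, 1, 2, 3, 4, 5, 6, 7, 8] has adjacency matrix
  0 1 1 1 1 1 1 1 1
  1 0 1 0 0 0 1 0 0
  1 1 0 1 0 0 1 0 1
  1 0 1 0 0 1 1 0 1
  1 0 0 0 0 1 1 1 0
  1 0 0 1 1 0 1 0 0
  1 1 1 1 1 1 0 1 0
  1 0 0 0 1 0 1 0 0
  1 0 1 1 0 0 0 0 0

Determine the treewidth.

3

A width-3 tree decomposition is:
Bags: B1 = {0, 4, 5, 6}  B2 = {0, 4, 6, 7}  B3 = {0, 3, 5, 6}  B4 = {0, 2, 3, 6}  B5 = {0, 1, 2, 6}  B6 = {0, 2, 3, 8}
Tree: B1–B2, B1–B3, B3–B4, B4–B5, B4–B6
The largest bag has 4 vertices, giving width 3; this decomposition certifies tw(G) ≤ 3. On the other hand G contains the 4-clique {0, 2, 3, 8}. A clique must lie in a single bag of any decomposition, so no decomposition can have width below 3. Combining the bounds, tw(G) = 3.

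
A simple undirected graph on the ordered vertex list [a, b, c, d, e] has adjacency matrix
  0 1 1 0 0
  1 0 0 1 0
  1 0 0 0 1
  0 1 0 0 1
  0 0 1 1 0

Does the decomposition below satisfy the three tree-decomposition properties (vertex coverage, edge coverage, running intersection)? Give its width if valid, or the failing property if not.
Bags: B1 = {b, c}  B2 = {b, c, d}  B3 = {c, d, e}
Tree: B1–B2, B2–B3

A tree decomposition must satisfy three properties: every vertex lies in some bag; for every edge, both endpoints lie together in some bag; and for every vertex, the bags containing it form a connected subtree. Here vertex a appears in no bag, so the decomposition is invalid.

No — vertex a appears in no bag.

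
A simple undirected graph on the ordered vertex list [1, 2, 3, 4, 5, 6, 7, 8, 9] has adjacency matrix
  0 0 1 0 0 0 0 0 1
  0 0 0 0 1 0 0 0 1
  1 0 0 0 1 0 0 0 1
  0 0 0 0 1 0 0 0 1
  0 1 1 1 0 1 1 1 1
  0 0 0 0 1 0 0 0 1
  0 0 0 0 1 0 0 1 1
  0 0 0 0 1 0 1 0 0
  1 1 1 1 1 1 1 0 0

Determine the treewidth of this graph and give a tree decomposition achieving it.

Treewidth 2.
One optimal decomposition is:
Bags: B1 = {5, 7, 9}  B2 = {5, 7, 8}  B3 = {3, 5, 9}  B4 = {4, 5, 9}  B5 = {1, 3, 9}  B6 = {2, 5, 9}  B7 = {5, 6, 9}
Tree: B1–B2, B1–B3, B3–B4, B3–B5, B1–B6, B6–B7

The largest bag has 3 vertices, giving width 2; this decomposition certifies tw(G) ≤ 2. Conversely, {1, 3, 9} is a clique of size 3, and the vertices of any clique must share a bag in every tree decomposition; so some bag has ≥ 3 vertices and tw(G) ≥ 2. Therefore the treewidth is 2.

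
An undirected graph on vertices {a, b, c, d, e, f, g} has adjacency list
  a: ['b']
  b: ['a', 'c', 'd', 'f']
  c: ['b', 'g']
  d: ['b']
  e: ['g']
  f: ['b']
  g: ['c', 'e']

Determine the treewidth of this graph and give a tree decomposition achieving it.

Every bag has size at most 2, so the width is 2 − 1 = 1 and tw(G) ≤ 1. G has an edge, so its treewidth is at least 1. Combining the bounds, tw(G) = 1.

Treewidth 1.
One optimal decomposition is:
Bags: B1 = {b, c}  B2 = {a, b}  B3 = {c, g}  B4 = {b, d}  B5 = {b, f}  B6 = {e, g}
Tree: B1–B2, B1–B3, B2–B4, B1–B5, B3–B6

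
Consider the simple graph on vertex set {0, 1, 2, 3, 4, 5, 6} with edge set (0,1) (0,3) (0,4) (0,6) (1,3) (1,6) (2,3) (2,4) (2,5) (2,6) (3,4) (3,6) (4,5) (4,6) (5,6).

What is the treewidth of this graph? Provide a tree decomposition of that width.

Treewidth 3.
One such decomposition:
Bags: B1 = {0, 1, 3, 6}  B2 = {0, 3, 4, 6}  B3 = {2, 3, 4, 6}  B4 = {2, 4, 5, 6}
Tree: B1–B2, B2–B3, B3–B4

Every bag has size at most 4, so the width is 4 − 1 = 3 and tw(G) ≤ 3. For the lower bound, the 4 vertices {0, 1, 3, 6} are pairwise adjacent, and any tree decomposition puts a clique entirely inside one bag — forcing width ≥ 3. The upper and lower bounds meet at 3, so that is the treewidth.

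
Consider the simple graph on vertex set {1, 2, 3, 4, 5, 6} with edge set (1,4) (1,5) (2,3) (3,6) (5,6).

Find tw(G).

1

A width-1 tree decomposition is:
Bags: B1 = {1, 4}  B2 = {1, 5}  B3 = {5, 6}  B4 = {3, 6}  B5 = {2, 3}
Tree: B1–B2, B2–B3, B3–B4, B4–B5
Each bag holds 2 vertices, so the decomposition has width 1, which upper-bounds the treewidth. Any graph with an edge has treewidth ≥ 1, and G has the edge 4–1. Hence tw(G) = 1 exactly.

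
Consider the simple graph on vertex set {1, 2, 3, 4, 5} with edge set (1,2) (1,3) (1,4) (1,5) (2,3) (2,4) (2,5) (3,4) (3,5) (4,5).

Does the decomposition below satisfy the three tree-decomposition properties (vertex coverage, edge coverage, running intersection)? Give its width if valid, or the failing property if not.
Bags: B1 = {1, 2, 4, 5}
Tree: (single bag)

No — vertex 3 appears in no bag.

A tree decomposition must satisfy three properties: every vertex lies in some bag; for every edge, both endpoints lie together in some bag; and for every vertex, the bags containing it form a connected subtree. Here vertex 3 appears in no bag, so the decomposition is invalid.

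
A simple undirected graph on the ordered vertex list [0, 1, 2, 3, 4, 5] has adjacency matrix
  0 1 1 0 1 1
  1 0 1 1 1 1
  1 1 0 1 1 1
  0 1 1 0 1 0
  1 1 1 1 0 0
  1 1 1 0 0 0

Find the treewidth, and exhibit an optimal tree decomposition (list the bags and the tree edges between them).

Each bag holds 4 vertices, so the decomposition has width 3, which upper-bounds the treewidth. Conversely, {0, 1, 2, 4} is a clique of size 4, and the vertices of any clique must share a bag in every tree decomposition; so some bag has ≥ 4 vertices and tw(G) ≥ 3. Therefore the treewidth is 3.

Treewidth 3.
One optimal decomposition is:
Bags: B1 = {0, 1, 2, 5}  B2 = {0, 1, 2, 4}  B3 = {1, 2, 3, 4}
Tree: B1–B2, B2–B3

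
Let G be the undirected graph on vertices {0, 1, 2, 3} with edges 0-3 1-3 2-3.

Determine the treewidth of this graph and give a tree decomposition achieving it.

Each bag holds 2 vertices, so the decomposition has width 1, which upper-bounds the treewidth. Since G has at least one edge (e.g. 0–3), it is not an edgeless graph, so tw(G) ≥ 1. The upper and lower bounds meet at 1, so that is the treewidth.

Treewidth 1.
One optimal decomposition is:
Bags: B1 = {0, 3}  B2 = {2, 3}  B3 = {1, 3}
Tree: B1–B2, B1–B3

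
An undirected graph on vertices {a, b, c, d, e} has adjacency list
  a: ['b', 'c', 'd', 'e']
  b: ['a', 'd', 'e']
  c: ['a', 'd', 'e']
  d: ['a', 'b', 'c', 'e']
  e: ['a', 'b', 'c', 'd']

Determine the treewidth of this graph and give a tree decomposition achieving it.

Every bag has size at most 4, so the width is 4 − 1 = 3 and tw(G) ≤ 3. Conversely, {a, c, d, e} is a clique of size 4, and the vertices of any clique must share a bag in every tree decomposition; so some bag has ≥ 4 vertices and tw(G) ≥ 3. Hence tw(G) = 3 exactly.

Treewidth 3.
One such decomposition:
Bags: B1 = {a, b, d, e}  B2 = {a, c, d, e}
Tree: B1–B2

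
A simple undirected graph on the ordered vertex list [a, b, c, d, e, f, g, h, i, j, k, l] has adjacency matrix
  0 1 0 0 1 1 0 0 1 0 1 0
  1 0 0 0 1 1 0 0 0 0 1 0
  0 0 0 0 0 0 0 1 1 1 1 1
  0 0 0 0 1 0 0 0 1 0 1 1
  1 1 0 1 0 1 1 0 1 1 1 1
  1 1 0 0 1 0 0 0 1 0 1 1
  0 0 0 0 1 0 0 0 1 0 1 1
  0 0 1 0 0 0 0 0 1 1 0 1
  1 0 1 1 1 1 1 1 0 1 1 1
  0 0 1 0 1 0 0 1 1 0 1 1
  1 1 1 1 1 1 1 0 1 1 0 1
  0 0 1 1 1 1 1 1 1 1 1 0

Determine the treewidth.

4

A width-4 tree decomposition is:
Bags: B1 = {e, i, j, k, l}  B2 = {e, g, i, k, l}  B3 = {e, f, i, k, l}  B4 = {d, e, i, k, l}  B5 = {c, i, j, k, l}  B6 = {a, e, f, i, k}  B7 = {a, b, e, f, k}  B8 = {c, h, i, j, l}
Tree: B1–B2, B2–B3, B2–B4, B1–B5, B3–B6, B6–B7, B5–B8
Every bag has size at most 5, so the width is 5 − 1 = 4 and tw(G) ≤ 4. Conversely, {c, h, i, j, l} is a clique of size 5, and the vertices of any clique must share a bag in every tree decomposition; so some bag has ≥ 5 vertices and tw(G) ≥ 4. Combining the bounds, tw(G) = 4.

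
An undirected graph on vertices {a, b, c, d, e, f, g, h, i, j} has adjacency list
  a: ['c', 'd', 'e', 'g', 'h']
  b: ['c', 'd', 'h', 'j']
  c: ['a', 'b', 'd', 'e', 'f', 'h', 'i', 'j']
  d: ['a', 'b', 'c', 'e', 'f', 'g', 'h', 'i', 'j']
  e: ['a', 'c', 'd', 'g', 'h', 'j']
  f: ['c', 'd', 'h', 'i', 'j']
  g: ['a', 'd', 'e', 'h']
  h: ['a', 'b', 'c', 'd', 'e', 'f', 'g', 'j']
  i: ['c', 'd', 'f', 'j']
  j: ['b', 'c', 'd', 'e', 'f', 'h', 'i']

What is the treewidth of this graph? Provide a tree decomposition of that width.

Every bag has size at most 5, so the width is 5 − 1 = 4 and tw(G) ≤ 4. Conversely, {a, d, e, g, h} is a clique of size 5, and the vertices of any clique must share a bag in every tree decomposition; so some bag has ≥ 5 vertices and tw(G) ≥ 4. Therefore the treewidth is 4.

Treewidth 4.
One such decomposition:
Bags: B1 = {c, d, e, h, j}  B2 = {c, d, f, h, j}  B3 = {a, c, d, e, h}  B4 = {b, c, d, h, j}  B5 = {c, d, f, i, j}  B6 = {a, d, e, g, h}
Tree: B1–B2, B1–B3, B1–B4, B2–B5, B3–B6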